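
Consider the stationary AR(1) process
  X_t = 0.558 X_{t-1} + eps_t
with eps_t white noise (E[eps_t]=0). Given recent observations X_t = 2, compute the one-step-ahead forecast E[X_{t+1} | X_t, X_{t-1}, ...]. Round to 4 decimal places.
E[X_{t+1} \mid \mathcal F_t] = 1.1160

For an AR(p) model X_t = c + sum_i phi_i X_{t-i} + eps_t, the
one-step-ahead conditional mean is
  E[X_{t+1} | X_t, ...] = c + sum_i phi_i X_{t+1-i}.
Substitute known values:
  E[X_{t+1} | ...] = (0.558) * (2)
                   = 1.1160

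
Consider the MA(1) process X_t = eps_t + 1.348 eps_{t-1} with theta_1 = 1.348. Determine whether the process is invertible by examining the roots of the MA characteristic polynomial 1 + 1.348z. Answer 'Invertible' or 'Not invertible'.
\text{Not invertible}

The MA(q) characteristic polynomial is P(z) = 1 + 1.348z.
Invertibility requires all roots to lie outside the unit circle, i.e. |z| > 1 for every root.
This is linear in z: 1 + (1.348) z = 0  =>  z = -1/(1.348) = -0.74184,  |z| = 0.74184.
Moduli of all roots: 0.7418.
All moduli strictly greater than 1? No.
Verdict: Not invertible.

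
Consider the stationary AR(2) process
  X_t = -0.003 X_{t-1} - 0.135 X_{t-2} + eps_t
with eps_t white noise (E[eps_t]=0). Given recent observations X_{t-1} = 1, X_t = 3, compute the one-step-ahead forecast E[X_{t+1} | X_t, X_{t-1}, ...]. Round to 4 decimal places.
E[X_{t+1} \mid \mathcal F_t] = -0.1440

For an AR(p) model X_t = c + sum_i phi_i X_{t-i} + eps_t, the
one-step-ahead conditional mean is
  E[X_{t+1} | X_t, ...] = c + sum_i phi_i X_{t+1-i}.
Substitute known values:
  E[X_{t+1} | ...] = (-0.003) * (3) + (-0.135) * (1)
                   = -0.1440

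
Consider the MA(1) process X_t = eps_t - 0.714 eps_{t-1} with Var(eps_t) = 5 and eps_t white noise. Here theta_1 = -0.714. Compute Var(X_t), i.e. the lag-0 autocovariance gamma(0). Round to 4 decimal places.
\gamma(0) = 7.5490

For an MA(q) process X_t = eps_t + sum_i theta_i eps_{t-i} with
Var(eps_t) = sigma^2, the variance is
  gamma(0) = sigma^2 * (1 + sum_i theta_i^2).
  sum_i theta_i^2 = (-0.714)^2 = 0.509796.
  gamma(0) = 5 * (1 + 0.509796) = 5 * 1.509796 = 7.54898, which rounds to 7.5490.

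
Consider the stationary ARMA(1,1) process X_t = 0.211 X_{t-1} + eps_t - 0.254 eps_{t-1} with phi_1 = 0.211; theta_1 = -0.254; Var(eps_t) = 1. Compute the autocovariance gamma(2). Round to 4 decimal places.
\gamma(2) = -0.0090

Multiply the model equation by X_{t-k} and take expectations. With theta_0 = psi_0 = 1 and psi_j the MA(infinity) weights, this gives
  gamma(k) - sum_i phi_i gamma(k-i) = c_k,
  c_k = sigma^2 * sum_{j=k..q} theta_j psi_{j-k}   (c_k = 0 for k > q),
using gamma(-m) = gamma(m).
psi-weights needed (psi_j = theta_j + sum_i phi_i psi_{j-i}):
  psi_1 = theta_1 + phi_1 = -0.254 + (0.211) = -0.043
Right-hand sides:
  c_0 = sigma^2 (1 + theta_1 psi_1) = 1 * (1 + (-0.254)(-0.043)) = 1 * 1.010922 = 1.010922
  c_1 = sigma^2 theta_1 = 1 * (-0.254) = -0.254
  c_2 = 0
Equations for k = 0 and k = 1 (AR order 1):
  gamma(0) = phi_1 gamma(1) + c_0
  gamma(1) = phi_1 gamma(0) + c_1
Substituting the second into the first: gamma(0) (1 - phi_1^2) = c_0 + phi_1 c_1, so
  gamma(0) = (c_0 + phi_1 c_1) / (1 - phi_1^2) = (1.010922 + (0.211)(-0.254)) / (1 - (0.211)^2) = 0.957328 / 0.955479 = 1.001935.
  gamma(1) = phi_1 gamma(0) + c_1 = (0.211)(1.001935) + (-0.254) = -0.042592.
For k = 2 (> q): gamma(2) = phi_1 gamma(1) = (0.211)(-0.042592) = -0.008987.
Therefore gamma(2) = -0.0090 (to 4 decimal places).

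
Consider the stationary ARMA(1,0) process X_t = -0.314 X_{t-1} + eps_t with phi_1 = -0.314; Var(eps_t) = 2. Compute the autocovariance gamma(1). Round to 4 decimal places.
\gamma(1) = -0.6967

Multiply the model equation by X_{t-k} and take expectations. With theta_0 = psi_0 = 1 and psi_j the MA(infinity) weights, this gives
  gamma(k) - sum_i phi_i gamma(k-i) = c_k,
  c_k = sigma^2 * sum_{j=k..q} theta_j psi_{j-k}   (c_k = 0 for k > q),
using gamma(-m) = gamma(m).
Pure AR (q = 0): c_0 = sigma^2 = 2, c_k = 0 for k >= 1.
Equations for k = 0 and k = 1 (AR order 1):
  gamma(0) = phi_1 gamma(1) + c_0
  gamma(1) = phi_1 gamma(0) + c_1
Substituting the second into the first: gamma(0) (1 - phi_1^2) = c_0 + phi_1 c_1, so
  gamma(0) = c_0 / (1 - phi_1^2) = 2 / (1 - (-0.314)^2) = 2 / 0.901404 = 2.218761.
  gamma(1) = phi_1 gamma(0) = (-0.314)(2.218761) = -0.696691.
Therefore gamma(1) = -0.6967 (to 4 decimal places).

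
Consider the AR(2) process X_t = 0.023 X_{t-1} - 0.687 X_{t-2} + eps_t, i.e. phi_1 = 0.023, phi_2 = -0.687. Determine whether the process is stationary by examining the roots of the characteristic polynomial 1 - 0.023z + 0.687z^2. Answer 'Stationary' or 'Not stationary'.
\text{Stationary}

The AR(p) characteristic polynomial is P(z) = 1 - 0.023z + 0.687z^2.
Stationarity requires all roots to lie outside the unit circle, i.e. |z| > 1 for every root.
Set 1 + (-0.023) z + (0.687) z^2 = 0, i.e. a z^2 + b z + c = 0 with a = 0.687, b = -0.023, c = 1.
Discriminant D = b^2 - 4ac = (-0.023)^2 - 4*(0.687)*1 = 0.000529 - (2.748) = -2.747471.
D < 0, so the roots are the complex-conjugate pair z = (-b +/- i sqrt(-D)) / (2a) = 0.0167 +/- 1.2064i.
For a conjugate pair |z|^2 = z * conj(z) = (product of roots) = c/a = 1/(0.687) = 1.455604, so |z| = sqrt(1.455604) = 1.2065 for both roots.
Moduli of all roots: 1.2065, 1.2065.
All moduli strictly greater than 1? Yes.
Verdict: Stationary.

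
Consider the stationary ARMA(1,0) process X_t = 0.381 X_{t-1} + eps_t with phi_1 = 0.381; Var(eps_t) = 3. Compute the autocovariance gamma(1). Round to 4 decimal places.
\gamma(1) = 1.3371

Multiply the model equation by X_{t-k} and take expectations. With theta_0 = psi_0 = 1 and psi_j the MA(infinity) weights, this gives
  gamma(k) - sum_i phi_i gamma(k-i) = c_k,
  c_k = sigma^2 * sum_{j=k..q} theta_j psi_{j-k}   (c_k = 0 for k > q),
using gamma(-m) = gamma(m).
Pure AR (q = 0): c_0 = sigma^2 = 3, c_k = 0 for k >= 1.
Equations for k = 0 and k = 1 (AR order 1):
  gamma(0) = phi_1 gamma(1) + c_0
  gamma(1) = phi_1 gamma(0) + c_1
Substituting the second into the first: gamma(0) (1 - phi_1^2) = c_0 + phi_1 c_1, so
  gamma(0) = c_0 / (1 - phi_1^2) = 3 / (1 - (0.381)^2) = 3 / 0.854839 = 3.509433.
  gamma(1) = phi_1 gamma(0) = (0.381)(3.509433) = 1.337094.
Therefore gamma(1) = 1.3371 (to 4 decimal places).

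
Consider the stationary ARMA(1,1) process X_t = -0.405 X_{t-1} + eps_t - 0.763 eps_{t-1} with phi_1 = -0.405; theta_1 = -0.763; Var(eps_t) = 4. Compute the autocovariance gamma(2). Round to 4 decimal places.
\gamma(2) = 2.9628

Multiply the model equation by X_{t-k} and take expectations. With theta_0 = psi_0 = 1 and psi_j the MA(infinity) weights, this gives
  gamma(k) - sum_i phi_i gamma(k-i) = c_k,
  c_k = sigma^2 * sum_{j=k..q} theta_j psi_{j-k}   (c_k = 0 for k > q),
using gamma(-m) = gamma(m).
psi-weights needed (psi_j = theta_j + sum_i phi_i psi_{j-i}):
  psi_1 = theta_1 + phi_1 = -0.763 + (-0.405) = -1.168
Right-hand sides:
  c_0 = sigma^2 (1 + theta_1 psi_1) = 4 * (1 + (-0.763)(-1.168)) = 4 * 1.891184 = 7.564736
  c_1 = sigma^2 theta_1 = 4 * (-0.763) = -3.052
  c_2 = 0
Equations for k = 0 and k = 1 (AR order 1):
  gamma(0) = phi_1 gamma(1) + c_0
  gamma(1) = phi_1 gamma(0) + c_1
Substituting the second into the first: gamma(0) (1 - phi_1^2) = c_0 + phi_1 c_1, so
  gamma(0) = (c_0 + phi_1 c_1) / (1 - phi_1^2) = (7.564736 + (-0.405)(-3.052)) / (1 - (-0.405)^2) = 8.800796 / 0.835975 = 10.527583.
  gamma(1) = phi_1 gamma(0) + c_1 = (-0.405)(10.527583) + (-3.052) = -7.315671.
For k = 2 (> q): gamma(2) = phi_1 gamma(1) = (-0.405)(-7.315671) = 2.962847.
Therefore gamma(2) = 2.9628 (to 4 decimal places).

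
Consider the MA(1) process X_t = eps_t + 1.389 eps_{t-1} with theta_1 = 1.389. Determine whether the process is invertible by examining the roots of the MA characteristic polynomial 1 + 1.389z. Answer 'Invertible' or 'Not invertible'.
\text{Not invertible}

The MA(q) characteristic polynomial is P(z) = 1 + 1.389z.
Invertibility requires all roots to lie outside the unit circle, i.e. |z| > 1 for every root.
This is linear in z: 1 + (1.389) z = 0  =>  z = -1/(1.389) = -0.719942,  |z| = 0.719942.
Moduli of all roots: 0.7199.
All moduli strictly greater than 1? No.
Verdict: Not invertible.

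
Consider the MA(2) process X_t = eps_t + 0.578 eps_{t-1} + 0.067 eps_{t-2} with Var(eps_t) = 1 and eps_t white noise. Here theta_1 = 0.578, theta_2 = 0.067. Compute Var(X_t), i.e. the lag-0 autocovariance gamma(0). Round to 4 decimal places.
\gamma(0) = 1.3386

For an MA(q) process X_t = eps_t + sum_i theta_i eps_{t-i} with
Var(eps_t) = sigma^2, the variance is
  gamma(0) = sigma^2 * (1 + sum_i theta_i^2).
  sum_i theta_i^2 = (0.578)^2 + (0.067)^2 = 0.334084 + 0.004489 = 0.338573.
  gamma(0) = 1 * (1 + 0.338573) = 1 * 1.338573 = 1.338573, which rounds to 1.3386.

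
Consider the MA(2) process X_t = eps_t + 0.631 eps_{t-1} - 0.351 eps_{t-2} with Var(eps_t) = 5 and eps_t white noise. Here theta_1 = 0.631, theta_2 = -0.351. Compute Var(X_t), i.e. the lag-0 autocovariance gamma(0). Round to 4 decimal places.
\gamma(0) = 7.6068

For an MA(q) process X_t = eps_t + sum_i theta_i eps_{t-i} with
Var(eps_t) = sigma^2, the variance is
  gamma(0) = sigma^2 * (1 + sum_i theta_i^2).
  sum_i theta_i^2 = (0.631)^2 + (-0.351)^2 = 0.398161 + 0.123201 = 0.521362.
  gamma(0) = 5 * (1 + 0.521362) = 5 * 1.521362 = 7.60681, which rounds to 7.6068.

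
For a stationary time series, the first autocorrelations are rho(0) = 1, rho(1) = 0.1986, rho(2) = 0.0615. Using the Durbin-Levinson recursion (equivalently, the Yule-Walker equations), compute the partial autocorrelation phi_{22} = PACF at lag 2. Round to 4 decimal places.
\phi_{22} = 0.0230

The PACF at lag k is phi_{kk}, the last component of the solution
to the Yule-Walker system G_k phi = r_k where
  (G_k)_{ij} = rho(|i - j|), (r_k)_i = rho(i), i,j = 1..k.
Equivalently, Durbin-Levinson gives phi_{kk} iteratively:
  phi_{11} = rho(1)
  phi_{kk} = [rho(k) - sum_{j=1..k-1} phi_{k-1,j} rho(k-j)]
            / [1 - sum_{j=1..k-1} phi_{k-1,j} rho(j)],
  phi_{k,j} = phi_{k-1,j} - phi_{kk} phi_{k-1,k-j},  j = 1..k-1.
Step k = 1:
  phi_11 = rho(1) = 0.1986.
Step k = 2:
  phi_22 = [rho(2) - phi_11 rho(1)] / [1 - phi_11 rho(1)] = [0.0615 - (0.1986)(0.1986)] / [1 - (0.1986)(0.1986)]
         = 0.02205804 / 0.96055804 = 0.023.
Therefore phi_{22} = 0.0230.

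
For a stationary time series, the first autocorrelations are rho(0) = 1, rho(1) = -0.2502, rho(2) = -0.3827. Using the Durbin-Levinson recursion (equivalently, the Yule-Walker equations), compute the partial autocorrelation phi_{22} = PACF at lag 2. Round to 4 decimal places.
\phi_{22} = -0.4750

The PACF at lag k is phi_{kk}, the last component of the solution
to the Yule-Walker system G_k phi = r_k where
  (G_k)_{ij} = rho(|i - j|), (r_k)_i = rho(i), i,j = 1..k.
Equivalently, Durbin-Levinson gives phi_{kk} iteratively:
  phi_{11} = rho(1)
  phi_{kk} = [rho(k) - sum_{j=1..k-1} phi_{k-1,j} rho(k-j)]
            / [1 - sum_{j=1..k-1} phi_{k-1,j} rho(j)],
  phi_{k,j} = phi_{k-1,j} - phi_{kk} phi_{k-1,k-j},  j = 1..k-1.
Step k = 1:
  phi_11 = rho(1) = -0.2502.
Step k = 2:
  phi_22 = [rho(2) - phi_11 rho(1)] / [1 - phi_11 rho(1)] = [-0.3827 - (-0.2502)(-0.2502)] / [1 - (-0.2502)(-0.2502)]
         = -0.44530004 / 0.93739996 = -0.475.
Therefore phi_{22} = -0.4750.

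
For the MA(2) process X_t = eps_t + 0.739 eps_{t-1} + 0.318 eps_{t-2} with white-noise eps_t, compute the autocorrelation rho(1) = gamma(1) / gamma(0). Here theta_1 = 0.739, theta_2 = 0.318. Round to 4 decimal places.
\rho(1) = 0.5913

For an MA(q) process with theta_0 = 1, the autocovariance is
  gamma(k) = sigma^2 * sum_{i=0..q-k} theta_i * theta_{i+k},
and rho(k) = gamma(k) / gamma(0). Sigma^2 cancels.
  numerator   = (1)*(0.739) + (0.739)*(0.318) = 0.974002.
  denominator = (1)^2 + (0.739)^2 + (0.318)^2 = 1.647245.
  rho(1) = 0.974002 / 1.647245 = 0.5913.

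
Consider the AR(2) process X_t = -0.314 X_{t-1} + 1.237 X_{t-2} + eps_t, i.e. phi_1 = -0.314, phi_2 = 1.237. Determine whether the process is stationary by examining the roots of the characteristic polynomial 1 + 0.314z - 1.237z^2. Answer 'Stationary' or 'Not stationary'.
\text{Not stationary}

The AR(p) characteristic polynomial is P(z) = 1 + 0.314z - 1.237z^2.
Stationarity requires all roots to lie outside the unit circle, i.e. |z| > 1 for every root.
Set 1 + (0.314) z + (-1.237) z^2 = 0, i.e. a z^2 + b z + c = 0 with a = -1.237, b = 0.314, c = 1.
Discriminant D = b^2 - 4ac = (0.314)^2 - 4*(-1.237)*1 = 0.098596 - (-4.948) = 5.046596.
D >= 0, so the roots are real: z = (-b +/- sqrt(D)) / (2a) = (-0.314 +/- 2.246463) / (-2.474).
  z_1 = (-0.314 + 2.246463) / (-2.474) = -0.7811,   |z_1| = 0.7811.
  z_2 = (-0.314 - 2.246463) / (-2.474) = 1.0349,   |z_2| = 1.0349.
Moduli of all roots: 0.7811, 1.0349.
All moduli strictly greater than 1? No.
Verdict: Not stationary.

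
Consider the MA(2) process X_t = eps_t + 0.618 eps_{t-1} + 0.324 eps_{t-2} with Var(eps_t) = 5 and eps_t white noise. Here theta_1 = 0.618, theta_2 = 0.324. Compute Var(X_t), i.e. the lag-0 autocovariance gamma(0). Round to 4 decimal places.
\gamma(0) = 7.4345

For an MA(q) process X_t = eps_t + sum_i theta_i eps_{t-i} with
Var(eps_t) = sigma^2, the variance is
  gamma(0) = sigma^2 * (1 + sum_i theta_i^2).
  sum_i theta_i^2 = (0.618)^2 + (0.324)^2 = 0.381924 + 0.104976 = 0.4869.
  gamma(0) = 5 * (1 + 0.4869) = 5 * 1.4869 = 7.4345.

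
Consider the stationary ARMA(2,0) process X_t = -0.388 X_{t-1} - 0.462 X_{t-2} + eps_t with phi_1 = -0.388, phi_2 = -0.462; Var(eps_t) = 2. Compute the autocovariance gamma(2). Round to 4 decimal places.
\gamma(2) = -0.9821

Multiply the model equation by X_{t-k} and take expectations. With theta_0 = psi_0 = 1 and psi_j the MA(infinity) weights, this gives
  gamma(k) - sum_i phi_i gamma(k-i) = c_k,
  c_k = sigma^2 * sum_{j=k..q} theta_j psi_{j-k}   (c_k = 0 for k > q),
using gamma(-m) = gamma(m).
Pure AR (q = 0): c_0 = sigma^2 = 2, c_k = 0 for k >= 1.
Equations for k = 0, 1, 2 (AR order 2, c_2 = 0):
  (E0) gamma(0) = phi_1 gamma(1) + phi_2 gamma(2) + c_0
  (E1) gamma(1) = phi_1 gamma(0) + phi_2 gamma(1) + c_1
  (E2) gamma(2) = phi_1 gamma(1) + phi_2 gamma(0)
From (E1): gamma(1) = A gamma(0) + B with
  A = phi_1 / (1 - phi_2) = -0.388 / 1.462 = -0.26539,   B = c_1 / (1 - phi_2) = 0 / 1.462 = 0.
Insert (E2) into (E0): gamma(0) (1 - phi_2^2) = phi_1 (1 + phi_2) gamma(1) + c_0.
  phi_1 (1 + phi_2) = (-0.388)(0.538) = -0.208744,   1 - phi_2^2 = 0.786556.
Replace gamma(1) by A gamma(0) + B and collect gamma(0):
  gamma(0) [0.786556 - (-0.208744)(-0.26539)] = c_0 = 2
  gamma(0) * 0.731157 = 2
  gamma(0) = 2 / 0.731157 = 2.735389.
  gamma(1) = A gamma(0) = (-0.26539)(2.735389) = -0.725945.
  gamma(2) = phi_1 gamma(1) + phi_2 gamma(0) = (-0.388)(-0.725945) + (-0.462)(2.735389) = -0.982083.
Therefore gamma(2) = -0.9821 (to 4 decimal places).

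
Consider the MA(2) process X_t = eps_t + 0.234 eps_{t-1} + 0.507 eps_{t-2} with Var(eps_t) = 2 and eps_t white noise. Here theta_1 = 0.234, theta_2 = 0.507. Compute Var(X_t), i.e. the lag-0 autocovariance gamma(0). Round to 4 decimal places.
\gamma(0) = 2.6236

For an MA(q) process X_t = eps_t + sum_i theta_i eps_{t-i} with
Var(eps_t) = sigma^2, the variance is
  gamma(0) = sigma^2 * (1 + sum_i theta_i^2).
  sum_i theta_i^2 = (0.234)^2 + (0.507)^2 = 0.054756 + 0.257049 = 0.311805.
  gamma(0) = 2 * (1 + 0.311805) = 2 * 1.311805 = 2.62361, which rounds to 2.6236.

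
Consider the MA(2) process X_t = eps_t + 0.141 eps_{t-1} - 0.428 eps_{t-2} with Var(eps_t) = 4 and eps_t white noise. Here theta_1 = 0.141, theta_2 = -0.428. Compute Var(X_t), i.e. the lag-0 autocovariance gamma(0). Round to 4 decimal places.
\gamma(0) = 4.8123

For an MA(q) process X_t = eps_t + sum_i theta_i eps_{t-i} with
Var(eps_t) = sigma^2, the variance is
  gamma(0) = sigma^2 * (1 + sum_i theta_i^2).
  sum_i theta_i^2 = (0.141)^2 + (-0.428)^2 = 0.019881 + 0.183184 = 0.203065.
  gamma(0) = 4 * (1 + 0.203065) = 4 * 1.203065 = 4.81226, which rounds to 4.8123.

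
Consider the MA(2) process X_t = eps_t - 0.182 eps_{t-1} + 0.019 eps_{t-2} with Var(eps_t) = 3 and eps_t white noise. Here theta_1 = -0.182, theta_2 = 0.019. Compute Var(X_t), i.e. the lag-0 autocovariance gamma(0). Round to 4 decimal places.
\gamma(0) = 3.1005

For an MA(q) process X_t = eps_t + sum_i theta_i eps_{t-i} with
Var(eps_t) = sigma^2, the variance is
  gamma(0) = sigma^2 * (1 + sum_i theta_i^2).
  sum_i theta_i^2 = (-0.182)^2 + (0.019)^2 = 0.033124 + 0.000361 = 0.033485.
  gamma(0) = 3 * (1 + 0.033485) = 3 * 1.033485 = 3.100455, which rounds to 3.1005.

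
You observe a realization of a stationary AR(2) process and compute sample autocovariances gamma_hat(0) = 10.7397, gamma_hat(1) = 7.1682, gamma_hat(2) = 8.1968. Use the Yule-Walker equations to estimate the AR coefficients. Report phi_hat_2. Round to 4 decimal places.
\hat\phi_{2} = 0.5730

The Yule-Walker equations for an AR(p) process read, in matrix form,
  Gamma_p phi = r_p,   with   (Gamma_p)_{ij} = gamma(|i - j|),
                       (r_p)_i = gamma(i),   i,j = 1..p.
Substitute the sample gammas (Toeplitz matrix and right-hand side of size 2):
  Gamma_p = [[10.7397, 7.1682], [7.1682, 10.7397]]
  r_p     = [7.1682, 8.1968]
Written out:
  10.7397 phi_1 + 7.1682 phi_2 = 7.1682
  7.1682 phi_1 + 10.7397 phi_2 = 8.1968
Solve by Cramer's rule:
  det = gamma(0)^2 - gamma(1)^2 = (10.7397)^2 - (7.1682)^2 = 115.34115609 - 51.38309124 = 63.95806485
  phi_hat_1 = [gamma(1) gamma(0) - gamma(1) gamma(2)] / det = [(7.1682)(10.7397) - (7.1682)(8.1968)] / 63.95806485 = 18.22801578 / 63.95806485 = 0.285
  phi_hat_2 = [gamma(0) gamma(2) - gamma(1)^2] / det = [(10.7397)(8.1968) - (7.1682)^2] / 63.95806485 = 36.64808172 / 63.95806485 = 0.573
So phi_hat = [0.2850, 0.5730].
Therefore phi_hat_2 = 0.5730.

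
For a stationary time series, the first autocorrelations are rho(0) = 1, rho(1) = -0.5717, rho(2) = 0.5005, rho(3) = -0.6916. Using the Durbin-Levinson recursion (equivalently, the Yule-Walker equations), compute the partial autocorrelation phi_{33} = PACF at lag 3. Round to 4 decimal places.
\phi_{33} = -0.5280

The PACF at lag k is phi_{kk}, the last component of the solution
to the Yule-Walker system G_k phi = r_k where
  (G_k)_{ij} = rho(|i - j|), (r_k)_i = rho(i), i,j = 1..k.
Equivalently, Durbin-Levinson gives phi_{kk} iteratively:
  phi_{11} = rho(1)
  phi_{kk} = [rho(k) - sum_{j=1..k-1} phi_{k-1,j} rho(k-j)]
            / [1 - sum_{j=1..k-1} phi_{k-1,j} rho(j)],
  phi_{k,j} = phi_{k-1,j} - phi_{kk} phi_{k-1,k-j},  j = 1..k-1.
Step k = 1:
  phi_11 = rho(1) = -0.5717.
Step k = 2:
  phi_22 = [rho(2) - phi_11 rho(1)] / [1 - phi_11 rho(1)] = [0.5005 - (-0.5717)(-0.5717)] / [1 - (-0.5717)(-0.5717)]
         = 0.17365911 / 0.67315911 = 0.257976.
  Update: phi_21 = phi_11 - phi_22 phi_11 = -0.5717 - (0.257976)(-0.5717) = -0.424215.
Step k = 3:
  phi_33 = [rho(3) - phi_21 rho(2) - phi_22 rho(1)] / [1 - phi_21 rho(1) - phi_22 rho(2)]
    numerator   = -0.6916 - (-0.424215)(0.5005) - (0.257976)(-0.5717) = -0.33179536
    denominator = 1 - (-0.424215)(-0.5717) - (0.257976)(0.5005) = 0.62835917
  phi_33 = -0.33179536 / 0.62835917 = -0.528.
Therefore phi_{33} = -0.5280.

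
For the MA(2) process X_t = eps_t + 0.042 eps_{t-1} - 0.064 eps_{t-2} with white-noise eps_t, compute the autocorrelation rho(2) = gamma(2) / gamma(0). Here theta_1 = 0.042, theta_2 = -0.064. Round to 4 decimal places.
\rho(2) = -0.0636

For an MA(q) process with theta_0 = 1, the autocovariance is
  gamma(k) = sigma^2 * sum_{i=0..q-k} theta_i * theta_{i+k},
and rho(k) = gamma(k) / gamma(0). Sigma^2 cancels.
  numerator   = (1)*(-0.064) = -0.064.
  denominator = (1)^2 + (0.042)^2 + (-0.064)^2 = 1.00586.
  rho(2) = -0.064 / 1.00586 = -0.0636.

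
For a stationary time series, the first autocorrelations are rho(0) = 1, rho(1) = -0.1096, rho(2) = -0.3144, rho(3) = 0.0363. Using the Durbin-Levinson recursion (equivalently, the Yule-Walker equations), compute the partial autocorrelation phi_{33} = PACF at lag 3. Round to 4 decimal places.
\phi_{33} = -0.0520

The PACF at lag k is phi_{kk}, the last component of the solution
to the Yule-Walker system G_k phi = r_k where
  (G_k)_{ij} = rho(|i - j|), (r_k)_i = rho(i), i,j = 1..k.
Equivalently, Durbin-Levinson gives phi_{kk} iteratively:
  phi_{11} = rho(1)
  phi_{kk} = [rho(k) - sum_{j=1..k-1} phi_{k-1,j} rho(k-j)]
            / [1 - sum_{j=1..k-1} phi_{k-1,j} rho(j)],
  phi_{k,j} = phi_{k-1,j} - phi_{kk} phi_{k-1,k-j},  j = 1..k-1.
Step k = 1:
  phi_11 = rho(1) = -0.1096.
Step k = 2:
  phi_22 = [rho(2) - phi_11 rho(1)] / [1 - phi_11 rho(1)] = [-0.3144 - (-0.1096)(-0.1096)] / [1 - (-0.1096)(-0.1096)]
         = -0.32641216 / 0.98798784 = -0.330381.
  Update: phi_21 = phi_11 - phi_22 phi_11 = -0.1096 - (-0.330381)(-0.1096) = -0.14581.
Step k = 3:
  phi_33 = [rho(3) - phi_21 rho(2) - phi_22 rho(1)] / [1 - phi_21 rho(1) - phi_22 rho(2)]
    numerator   = 0.0363 - (-0.14581)(-0.3144) - (-0.330381)(-0.1096) = -0.04575231
    denominator = 1 - (-0.14581)(-0.1096) - (-0.330381)(-0.3144) = 0.88014755
  phi_33 = -0.04575231 / 0.88014755 = -0.052.
Therefore phi_{33} = -0.0520.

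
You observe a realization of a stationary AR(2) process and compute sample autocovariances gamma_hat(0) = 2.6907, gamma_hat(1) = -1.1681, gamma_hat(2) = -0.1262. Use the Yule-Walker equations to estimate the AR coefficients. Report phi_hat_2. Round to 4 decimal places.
\hat\phi_{2} = -0.2900

The Yule-Walker equations for an AR(p) process read, in matrix form,
  Gamma_p phi = r_p,   with   (Gamma_p)_{ij} = gamma(|i - j|),
                       (r_p)_i = gamma(i),   i,j = 1..p.
Substitute the sample gammas (Toeplitz matrix and right-hand side of size 2):
  Gamma_p = [[2.6907, -1.1681], [-1.1681, 2.6907]]
  r_p     = [-1.1681, -0.1262]
Written out:
  2.6907 phi_1 - 1.1681 phi_2 = -1.1681
  -1.1681 phi_1 + 2.6907 phi_2 = -0.1262
Solve by Cramer's rule:
  det = gamma(0)^2 - gamma(1)^2 = (2.6907)^2 - (-1.1681)^2 = 7.23986649 - 1.36445761 = 5.87540888
  phi_hat_1 = [gamma(1) gamma(0) - gamma(1) gamma(2)] / det = [(-1.1681)(2.6907) - (-1.1681)(-0.1262)] / 5.87540888 = -3.29042089 / 5.87540888 = -0.56
  phi_hat_2 = [gamma(0) gamma(2) - gamma(1)^2] / det = [(2.6907)(-0.1262) - (-1.1681)^2] / 5.87540888 = -1.70402395 / 5.87540888 = -0.29
So phi_hat = [-0.5600, -0.2900].
Therefore phi_hat_2 = -0.2900.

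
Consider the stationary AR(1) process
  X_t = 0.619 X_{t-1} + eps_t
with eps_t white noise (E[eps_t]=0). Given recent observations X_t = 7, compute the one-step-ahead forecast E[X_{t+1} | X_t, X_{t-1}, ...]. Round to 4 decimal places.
E[X_{t+1} \mid \mathcal F_t] = 4.3330

For an AR(p) model X_t = c + sum_i phi_i X_{t-i} + eps_t, the
one-step-ahead conditional mean is
  E[X_{t+1} | X_t, ...] = c + sum_i phi_i X_{t+1-i}.
Substitute known values:
  E[X_{t+1} | ...] = (0.619) * (7)
                   = 4.3330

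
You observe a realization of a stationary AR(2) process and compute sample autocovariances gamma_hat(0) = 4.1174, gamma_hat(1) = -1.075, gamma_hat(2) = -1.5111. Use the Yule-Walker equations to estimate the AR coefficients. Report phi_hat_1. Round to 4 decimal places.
\hat\phi_{1} = -0.3830

The Yule-Walker equations for an AR(p) process read, in matrix form,
  Gamma_p phi = r_p,   with   (Gamma_p)_{ij} = gamma(|i - j|),
                       (r_p)_i = gamma(i),   i,j = 1..p.
Substitute the sample gammas (Toeplitz matrix and right-hand side of size 2):
  Gamma_p = [[4.1174, -1.075], [-1.075, 4.1174]]
  r_p     = [-1.075, -1.5111]
Written out:
  4.1174 phi_1 - 1.075 phi_2 = -1.075
  -1.075 phi_1 + 4.1174 phi_2 = -1.5111
Solve by Cramer's rule:
  det = gamma(0)^2 - gamma(1)^2 = (4.1174)^2 - (-1.075)^2 = 16.95298276 - 1.155625 = 15.79735776
  phi_hat_1 = [gamma(1) gamma(0) - gamma(1) gamma(2)] / det = [(-1.075)(4.1174) - (-1.075)(-1.5111)] / 15.79735776 = -6.0506375 / 15.79735776 = -0.383
  phi_hat_2 = [gamma(0) gamma(2) - gamma(1)^2] / det = [(4.1174)(-1.5111) - (-1.075)^2] / 15.79735776 = -7.37742814 / 15.79735776 = -0.467
So phi_hat = [-0.3830, -0.4670].
Therefore phi_hat_1 = -0.3830.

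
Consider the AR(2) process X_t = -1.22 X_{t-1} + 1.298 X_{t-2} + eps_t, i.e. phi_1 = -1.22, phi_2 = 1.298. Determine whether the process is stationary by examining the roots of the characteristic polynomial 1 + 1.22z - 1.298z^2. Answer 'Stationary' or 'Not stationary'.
\text{Not stationary}

The AR(p) characteristic polynomial is P(z) = 1 + 1.22z - 1.298z^2.
Stationarity requires all roots to lie outside the unit circle, i.e. |z| > 1 for every root.
Set 1 + (1.22) z + (-1.298) z^2 = 0, i.e. a z^2 + b z + c = 0 with a = -1.298, b = 1.22, c = 1.
Discriminant D = b^2 - 4ac = (1.22)^2 - 4*(-1.298)*1 = 1.4884 - (-5.192) = 6.6804.
D >= 0, so the roots are real: z = (-b +/- sqrt(D)) / (2a) = (-1.22 +/- 2.584647) / (-2.596).
  z_1 = (-1.22 + 2.584647) / (-2.596) = -0.5257,   |z_1| = 0.5257.
  z_2 = (-1.22 - 2.584647) / (-2.596) = 1.4656,   |z_2| = 1.4656.
Moduli of all roots: 0.5257, 1.4656.
All moduli strictly greater than 1? No.
Verdict: Not stationary.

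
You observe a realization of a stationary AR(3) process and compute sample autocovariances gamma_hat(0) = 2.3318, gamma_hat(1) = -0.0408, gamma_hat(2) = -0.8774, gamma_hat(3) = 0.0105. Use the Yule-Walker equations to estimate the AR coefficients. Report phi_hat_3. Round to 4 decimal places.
\hat\phi_{3} = -0.0130

The Yule-Walker equations for an AR(p) process read, in matrix form,
  Gamma_p phi = r_p,   with   (Gamma_p)_{ij} = gamma(|i - j|),
                       (r_p)_i = gamma(i),   i,j = 1..p.
Substitute the sample gammas (Toeplitz matrix and right-hand side of size 3):
  Gamma_p = [[2.3318, -0.0408, -0.8774], [-0.0408, 2.3318, -0.0408], [-0.8774, -0.0408, 2.3318]]
  r_p     = [-0.0408, -0.8774, 0.0105]
Written out (R1..R3):
  (R1) 2.3318 phi_1 - 0.0408 phi_2 - 0.8774 phi_3 = -0.0408
  (R2) -0.0408 phi_1 + 2.3318 phi_2 - 0.0408 phi_3 = -0.8774
  (R3) -0.8774 phi_1 - 0.0408 phi_2 + 2.3318 phi_3 = 0.0105
Gaussian elimination:
  R2 <- R2 - (-0.0408/2.3318) R1 = R2 - (-0.017497) R1:  2.331086 phi_2 - 0.056152 phi_3 = -0.878114
  R3 <- R3 - (-0.8774/2.3318) R1 = R3 - (-0.376276) R1:  -0.056152 phi_2 + 2.001656 phi_3 = -0.004852
  R3 <- R3 - (-0.056152/2.331086) R2 = R3 - (-0.024088) R2:  2.000303 phi_3 = -0.026004
Back-substitution:
  phi_hat_3 = -0.026004 / 2.000303 = -0.013
  phi_hat_2 = (-0.878114 - (-0.056152)(-0.013)) / 2.331086 = -0.37701
  phi_hat_1 = (-0.0408 - (-0.0408)(-0.37701) - (-0.8774)(-0.013)) / 2.3318 = -0.028986
So phi_hat = [-0.0290, -0.3770, -0.0130].
Therefore phi_hat_3 = -0.0130.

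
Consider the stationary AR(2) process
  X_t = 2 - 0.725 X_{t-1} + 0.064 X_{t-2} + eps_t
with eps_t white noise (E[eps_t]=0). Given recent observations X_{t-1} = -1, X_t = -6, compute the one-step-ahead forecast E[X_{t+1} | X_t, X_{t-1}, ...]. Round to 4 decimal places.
E[X_{t+1} \mid \mathcal F_t] = 6.2860

For an AR(p) model X_t = c + sum_i phi_i X_{t-i} + eps_t, the
one-step-ahead conditional mean is
  E[X_{t+1} | X_t, ...] = c + sum_i phi_i X_{t+1-i}.
Substitute known values:
  E[X_{t+1} | ...] = 2 + (-0.725) * (-6) + (0.064) * (-1)
                   = 6.2860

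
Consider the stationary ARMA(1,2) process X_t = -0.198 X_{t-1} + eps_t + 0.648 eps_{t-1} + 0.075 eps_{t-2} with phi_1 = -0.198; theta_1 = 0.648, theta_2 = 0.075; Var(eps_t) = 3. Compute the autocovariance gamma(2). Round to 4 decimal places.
\gamma(2) = -0.0385

Multiply the model equation by X_{t-k} and take expectations. With theta_0 = psi_0 = 1 and psi_j the MA(infinity) weights, this gives
  gamma(k) - sum_i phi_i gamma(k-i) = c_k,
  c_k = sigma^2 * sum_{j=k..q} theta_j psi_{j-k}   (c_k = 0 for k > q),
using gamma(-m) = gamma(m).
psi-weights needed (psi_j = theta_j + sum_i phi_i psi_{j-i}):
  psi_1 = theta_1 + phi_1 = 0.648 + (-0.198) = 0.45
  psi_2 = theta_2 + phi_1 psi_1 = 0.075 + (-0.198)(0.45) = -0.0141
Right-hand sides:
  c_0 = sigma^2 (1 + theta_1 psi_1 + theta_2 psi_2) = 3 * (1 + (0.648)(0.45) + (0.075)(-0.0141)) = 3 * 1.290543 = 3.871627
  c_1 = sigma^2 (theta_1 + theta_2 psi_1) = 3 * (0.648 + (0.075)(0.45)) = 2.04525
  c_2 = sigma^2 theta_2 = 3 * (0.075) = 0.225
Equations for k = 0 and k = 1 (AR order 1):
  gamma(0) = phi_1 gamma(1) + c_0
  gamma(1) = phi_1 gamma(0) + c_1
Substituting the second into the first: gamma(0) (1 - phi_1^2) = c_0 + phi_1 c_1, so
  gamma(0) = (c_0 + phi_1 c_1) / (1 - phi_1^2) = (3.871627 + (-0.198)(2.04525)) / (1 - (-0.198)^2) = 3.466668 / 0.960796 = 3.608121.
  gamma(1) = phi_1 gamma(0) + c_1 = (-0.198)(3.608121) + (2.04525) = 1.330842.
For k = 2: gamma(2) = phi_1 gamma(1) + c_2
  = (-0.198)(1.330842) + (0.225) = -0.038507.
Therefore gamma(2) = -0.0385 (to 4 decimal places).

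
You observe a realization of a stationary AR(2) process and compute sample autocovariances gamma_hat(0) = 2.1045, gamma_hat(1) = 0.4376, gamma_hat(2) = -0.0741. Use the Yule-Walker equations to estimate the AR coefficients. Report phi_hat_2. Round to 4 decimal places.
\hat\phi_{2} = -0.0820

The Yule-Walker equations for an AR(p) process read, in matrix form,
  Gamma_p phi = r_p,   with   (Gamma_p)_{ij} = gamma(|i - j|),
                       (r_p)_i = gamma(i),   i,j = 1..p.
Substitute the sample gammas (Toeplitz matrix and right-hand side of size 2):
  Gamma_p = [[2.1045, 0.4376], [0.4376, 2.1045]]
  r_p     = [0.4376, -0.0741]
Written out:
  2.1045 phi_1 + 0.4376 phi_2 = 0.4376
  0.4376 phi_1 + 2.1045 phi_2 = -0.0741
Solve by Cramer's rule:
  det = gamma(0)^2 - gamma(1)^2 = (2.1045)^2 - (0.4376)^2 = 4.42892025 - 0.19149376 = 4.23742649
  phi_hat_1 = [gamma(1) gamma(0) - gamma(1) gamma(2)] / det = [(0.4376)(2.1045) - (0.4376)(-0.0741)] / 4.23742649 = 0.95335536 / 4.23742649 = 0.225
  phi_hat_2 = [gamma(0) gamma(2) - gamma(1)^2] / det = [(2.1045)(-0.0741) - (0.4376)^2] / 4.23742649 = -0.34743721 / 4.23742649 = -0.082
So phi_hat = [0.2250, -0.0820].
Therefore phi_hat_2 = -0.0820.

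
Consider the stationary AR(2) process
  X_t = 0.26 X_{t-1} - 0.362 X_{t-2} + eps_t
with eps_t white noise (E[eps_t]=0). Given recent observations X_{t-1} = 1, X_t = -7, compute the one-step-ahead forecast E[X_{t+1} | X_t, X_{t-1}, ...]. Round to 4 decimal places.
E[X_{t+1} \mid \mathcal F_t] = -2.1820

For an AR(p) model X_t = c + sum_i phi_i X_{t-i} + eps_t, the
one-step-ahead conditional mean is
  E[X_{t+1} | X_t, ...] = c + sum_i phi_i X_{t+1-i}.
Substitute known values:
  E[X_{t+1} | ...] = (0.26) * (-7) + (-0.362) * (1)
                   = -2.1820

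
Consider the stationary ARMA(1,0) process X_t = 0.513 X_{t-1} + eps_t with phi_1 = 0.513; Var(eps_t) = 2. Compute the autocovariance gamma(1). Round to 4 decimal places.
\gamma(1) = 1.3924

Multiply the model equation by X_{t-k} and take expectations. With theta_0 = psi_0 = 1 and psi_j the MA(infinity) weights, this gives
  gamma(k) - sum_i phi_i gamma(k-i) = c_k,
  c_k = sigma^2 * sum_{j=k..q} theta_j psi_{j-k}   (c_k = 0 for k > q),
using gamma(-m) = gamma(m).
Pure AR (q = 0): c_0 = sigma^2 = 2, c_k = 0 for k >= 1.
Equations for k = 0 and k = 1 (AR order 1):
  gamma(0) = phi_1 gamma(1) + c_0
  gamma(1) = phi_1 gamma(0) + c_1
Substituting the second into the first: gamma(0) (1 - phi_1^2) = c_0 + phi_1 c_1, so
  gamma(0) = c_0 / (1 - phi_1^2) = 2 / (1 - (0.513)^2) = 2 / 0.736831 = 2.714327.
  gamma(1) = phi_1 gamma(0) = (0.513)(2.714327) = 1.39245.
Therefore gamma(1) = 1.3924 (to 4 decimal places).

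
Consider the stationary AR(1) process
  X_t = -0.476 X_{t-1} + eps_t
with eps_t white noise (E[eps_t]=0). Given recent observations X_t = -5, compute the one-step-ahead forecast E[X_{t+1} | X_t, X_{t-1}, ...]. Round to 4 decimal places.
E[X_{t+1} \mid \mathcal F_t] = 2.3800

For an AR(p) model X_t = c + sum_i phi_i X_{t-i} + eps_t, the
one-step-ahead conditional mean is
  E[X_{t+1} | X_t, ...] = c + sum_i phi_i X_{t+1-i}.
Substitute known values:
  E[X_{t+1} | ...] = (-0.476) * (-5)
                   = 2.3800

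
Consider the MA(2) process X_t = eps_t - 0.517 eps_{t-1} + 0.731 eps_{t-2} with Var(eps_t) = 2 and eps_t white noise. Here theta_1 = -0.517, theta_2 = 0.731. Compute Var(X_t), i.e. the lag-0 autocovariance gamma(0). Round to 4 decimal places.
\gamma(0) = 3.6033

For an MA(q) process X_t = eps_t + sum_i theta_i eps_{t-i} with
Var(eps_t) = sigma^2, the variance is
  gamma(0) = sigma^2 * (1 + sum_i theta_i^2).
  sum_i theta_i^2 = (-0.517)^2 + (0.731)^2 = 0.267289 + 0.534361 = 0.80165.
  gamma(0) = 2 * (1 + 0.80165) = 2 * 1.80165 = 3.6033.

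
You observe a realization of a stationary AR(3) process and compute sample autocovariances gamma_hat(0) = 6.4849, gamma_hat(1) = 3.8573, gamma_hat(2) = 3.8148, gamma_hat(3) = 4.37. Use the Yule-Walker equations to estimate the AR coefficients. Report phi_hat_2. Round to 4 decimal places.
\hat\phi_{2} = 0.2040

The Yule-Walker equations for an AR(p) process read, in matrix form,
  Gamma_p phi = r_p,   with   (Gamma_p)_{ij} = gamma(|i - j|),
                       (r_p)_i = gamma(i),   i,j = 1..p.
Substitute the sample gammas (Toeplitz matrix and right-hand side of size 3):
  Gamma_p = [[6.4849, 3.8573, 3.8148], [3.8573, 6.4849, 3.8573], [3.8148, 3.8573, 6.4849]]
  r_p     = [3.8573, 3.8148, 4.37]
Written out (R1..R3):
  (R1) 6.4849 phi_1 + 3.8573 phi_2 + 3.8148 phi_3 = 3.8573
  (R2) 3.8573 phi_1 + 6.4849 phi_2 + 3.8573 phi_3 = 3.8148
  (R3) 3.8148 phi_1 + 3.8573 phi_2 + 6.4849 phi_3 = 4.37
Gaussian elimination:
  R2 <- R2 - (3.8573/6.4849) R1 = R2 - (0.594813) R1:  4.190529 phi_2 + 1.588209 phi_3 = 1.520429
  R3 <- R3 - (3.8148/6.4849) R1 = R3 - (0.588259) R1:  1.588209 phi_2 + 4.24081 phi_3 = 2.100909
  R3 <- R3 - (1.588209/4.190529) R2 = R3 - (0.379) R2:  3.638879 phi_3 = 1.524667
Back-substitution:
  phi_hat_3 = 1.524667 / 3.638879 = 0.418994
  phi_hat_2 = (1.520429 - (1.588209)(0.418994)) / 4.190529 = 0.204027
  phi_hat_1 = (3.8573 - (3.8573)(0.204027) - (3.8148)(0.418994)) / 6.4849 = 0.226978
So phi_hat = [0.2270, 0.2040, 0.4190].
Therefore phi_hat_2 = 0.2040.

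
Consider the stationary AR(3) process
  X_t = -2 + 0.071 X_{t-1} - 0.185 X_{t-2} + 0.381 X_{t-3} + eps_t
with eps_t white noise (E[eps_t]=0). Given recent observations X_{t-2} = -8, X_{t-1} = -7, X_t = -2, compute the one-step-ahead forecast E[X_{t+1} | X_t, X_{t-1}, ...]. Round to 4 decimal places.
E[X_{t+1} \mid \mathcal F_t] = -3.8950

For an AR(p) model X_t = c + sum_i phi_i X_{t-i} + eps_t, the
one-step-ahead conditional mean is
  E[X_{t+1} | X_t, ...] = c + sum_i phi_i X_{t+1-i}.
Substitute known values:
  E[X_{t+1} | ...] = -2 + (0.071) * (-2) + (-0.185) * (-7) + (0.381) * (-8)
                   = -3.8950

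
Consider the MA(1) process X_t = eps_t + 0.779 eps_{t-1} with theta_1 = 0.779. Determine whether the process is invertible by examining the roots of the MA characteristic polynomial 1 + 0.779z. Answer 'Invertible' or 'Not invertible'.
\text{Invertible}

The MA(q) characteristic polynomial is P(z) = 1 + 0.779z.
Invertibility requires all roots to lie outside the unit circle, i.e. |z| > 1 for every root.
This is linear in z: 1 + (0.779) z = 0  =>  z = -1/(0.779) = -1.283697,  |z| = 1.283697.
Moduli of all roots: 1.2837.
All moduli strictly greater than 1? Yes.
Verdict: Invertible.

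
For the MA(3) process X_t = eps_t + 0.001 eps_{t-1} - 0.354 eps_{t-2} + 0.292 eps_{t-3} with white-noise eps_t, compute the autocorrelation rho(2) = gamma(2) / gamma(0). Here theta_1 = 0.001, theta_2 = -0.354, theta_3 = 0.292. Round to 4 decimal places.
\rho(2) = -0.2922

For an MA(q) process with theta_0 = 1, the autocovariance is
  gamma(k) = sigma^2 * sum_{i=0..q-k} theta_i * theta_{i+k},
and rho(k) = gamma(k) / gamma(0). Sigma^2 cancels.
  numerator   = (1)*(-0.354) + (0.001)*(0.292) = -0.353708.
  denominator = (1)^2 + (0.001)^2 + (-0.354)^2 + (0.292)^2 = 1.210581.
  rho(2) = -0.353708 / 1.210581 = -0.2922.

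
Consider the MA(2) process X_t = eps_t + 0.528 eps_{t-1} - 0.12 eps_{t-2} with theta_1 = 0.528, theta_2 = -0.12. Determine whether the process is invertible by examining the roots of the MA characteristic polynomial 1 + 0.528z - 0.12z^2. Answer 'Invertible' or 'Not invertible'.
\text{Invertible}

The MA(q) characteristic polynomial is P(z) = 1 + 0.528z - 0.12z^2.
Invertibility requires all roots to lie outside the unit circle, i.e. |z| > 1 for every root.
Set 1 + (0.528) z + (-0.12) z^2 = 0, i.e. a z^2 + b z + c = 0 with a = -0.12, b = 0.528, c = 1.
Discriminant D = b^2 - 4ac = (0.528)^2 - 4*(-0.12)*1 = 0.278784 - (-0.48) = 0.758784.
D >= 0, so the roots are real: z = (-b +/- sqrt(D)) / (2a) = (-0.528 +/- 0.871082) / (-0.24).
  z_1 = (-0.528 + 0.871082) / (-0.24) = -1.4295,   |z_1| = 1.4295.
  z_2 = (-0.528 - 0.871082) / (-0.24) = 5.8295,   |z_2| = 5.8295.
Moduli of all roots: 1.4295, 5.8295.
All moduli strictly greater than 1? Yes.
Verdict: Invertible.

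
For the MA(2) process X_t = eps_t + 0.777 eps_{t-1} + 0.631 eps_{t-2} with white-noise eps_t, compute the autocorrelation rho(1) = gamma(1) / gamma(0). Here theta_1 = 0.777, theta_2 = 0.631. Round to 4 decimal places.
\rho(1) = 0.6330

For an MA(q) process with theta_0 = 1, the autocovariance is
  gamma(k) = sigma^2 * sum_{i=0..q-k} theta_i * theta_{i+k},
and rho(k) = gamma(k) / gamma(0). Sigma^2 cancels.
  numerator   = (1)*(0.777) + (0.777)*(0.631) = 1.267287.
  denominator = (1)^2 + (0.777)^2 + (0.631)^2 = 2.00189.
  rho(1) = 1.267287 / 2.00189 = 0.6330.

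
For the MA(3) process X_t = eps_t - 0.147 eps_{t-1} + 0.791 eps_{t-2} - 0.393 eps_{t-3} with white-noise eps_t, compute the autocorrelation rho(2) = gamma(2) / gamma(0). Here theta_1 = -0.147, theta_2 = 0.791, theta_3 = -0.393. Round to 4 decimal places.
\rho(2) = 0.4711

For an MA(q) process with theta_0 = 1, the autocovariance is
  gamma(k) = sigma^2 * sum_{i=0..q-k} theta_i * theta_{i+k},
and rho(k) = gamma(k) / gamma(0). Sigma^2 cancels.
  numerator   = (1)*(0.791) + (-0.147)*(-0.393) = 0.848771.
  denominator = (1)^2 + (-0.147)^2 + (0.791)^2 + (-0.393)^2 = 1.801739.
  rho(2) = 0.848771 / 1.801739 = 0.4711.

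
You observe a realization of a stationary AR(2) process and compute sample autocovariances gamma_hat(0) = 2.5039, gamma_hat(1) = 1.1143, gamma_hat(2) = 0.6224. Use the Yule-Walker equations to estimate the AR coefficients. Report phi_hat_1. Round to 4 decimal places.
\hat\phi_{1} = 0.4170

The Yule-Walker equations for an AR(p) process read, in matrix form,
  Gamma_p phi = r_p,   with   (Gamma_p)_{ij} = gamma(|i - j|),
                       (r_p)_i = gamma(i),   i,j = 1..p.
Substitute the sample gammas (Toeplitz matrix and right-hand side of size 2):
  Gamma_p = [[2.5039, 1.1143], [1.1143, 2.5039]]
  r_p     = [1.1143, 0.6224]
Written out:
  2.5039 phi_1 + 1.1143 phi_2 = 1.1143
  1.1143 phi_1 + 2.5039 phi_2 = 0.6224
Solve by Cramer's rule:
  det = gamma(0)^2 - gamma(1)^2 = (2.5039)^2 - (1.1143)^2 = 6.26951521 - 1.24166449 = 5.02785072
  phi_hat_1 = [gamma(1) gamma(0) - gamma(1) gamma(2)] / det = [(1.1143)(2.5039) - (1.1143)(0.6224)] / 5.02785072 = 2.09655545 / 5.02785072 = 0.417
  phi_hat_2 = [gamma(0) gamma(2) - gamma(1)^2] / det = [(2.5039)(0.6224) - (1.1143)^2] / 5.02785072 = 0.31676287 / 5.02785072 = 0.063
So phi_hat = [0.4170, 0.0630].
Therefore phi_hat_1 = 0.4170.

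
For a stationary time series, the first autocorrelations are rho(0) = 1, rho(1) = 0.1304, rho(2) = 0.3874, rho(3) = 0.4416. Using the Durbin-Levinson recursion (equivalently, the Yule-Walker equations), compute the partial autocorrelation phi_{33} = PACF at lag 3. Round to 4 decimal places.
\phi_{33} = 0.4280

The PACF at lag k is phi_{kk}, the last component of the solution
to the Yule-Walker system G_k phi = r_k where
  (G_k)_{ij} = rho(|i - j|), (r_k)_i = rho(i), i,j = 1..k.
Equivalently, Durbin-Levinson gives phi_{kk} iteratively:
  phi_{11} = rho(1)
  phi_{kk} = [rho(k) - sum_{j=1..k-1} phi_{k-1,j} rho(k-j)]
            / [1 - sum_{j=1..k-1} phi_{k-1,j} rho(j)],
  phi_{k,j} = phi_{k-1,j} - phi_{kk} phi_{k-1,k-j},  j = 1..k-1.
Step k = 1:
  phi_11 = rho(1) = 0.1304.
Step k = 2:
  phi_22 = [rho(2) - phi_11 rho(1)] / [1 - phi_11 rho(1)] = [0.3874 - (0.1304)(0.1304)] / [1 - (0.1304)(0.1304)]
         = 0.37039584 / 0.98299584 = 0.376803.
  Update: phi_21 = phi_11 - phi_22 phi_11 = 0.1304 - (0.376803)(0.1304) = 0.081265.
Step k = 3:
  phi_33 = [rho(3) - phi_21 rho(2) - phi_22 rho(1)] / [1 - phi_21 rho(1) - phi_22 rho(2)]
    numerator   = 0.4416 - (0.081265)(0.3874) - (0.376803)(0.1304) = 0.36098287
    denominator = 1 - (0.081265)(0.1304) - (0.376803)(0.3874) = 0.84342955
  phi_33 = 0.36098287 / 0.84342955 = 0.428.
Therefore phi_{33} = 0.4280.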